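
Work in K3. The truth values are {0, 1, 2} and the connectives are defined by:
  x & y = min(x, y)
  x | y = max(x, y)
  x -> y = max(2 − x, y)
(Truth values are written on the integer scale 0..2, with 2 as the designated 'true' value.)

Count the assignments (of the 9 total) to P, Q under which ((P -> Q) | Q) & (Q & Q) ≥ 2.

P = 0, Q = 0 ↦ 0  <
P = 0, Q = 1 ↦ 1  <
P = 0, Q = 2 ↦ 2  ≥
P = 1, Q = 0 ↦ 0  <
P = 1, Q = 1 ↦ 1  <
P = 1, Q = 2 ↦ 2  ≥
P = 2, Q = 0 ↦ 0  <
P = 2, Q = 1 ↦ 1  <
P = 2, Q = 2 ↦ 2  ≥
So 3 of the 9 assignments meet the threshold.

3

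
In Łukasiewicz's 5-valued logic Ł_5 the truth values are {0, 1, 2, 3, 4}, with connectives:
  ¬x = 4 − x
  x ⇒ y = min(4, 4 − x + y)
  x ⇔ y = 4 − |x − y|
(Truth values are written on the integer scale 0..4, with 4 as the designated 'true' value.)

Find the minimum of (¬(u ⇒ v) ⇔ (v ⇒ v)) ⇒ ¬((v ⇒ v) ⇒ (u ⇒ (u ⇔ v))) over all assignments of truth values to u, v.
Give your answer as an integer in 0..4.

2

Take u = 2, v = 0:
u ⇒ v = 2 ⇒ 0 = 2
¬(u ⇒ v) = ¬2 = 2
v ⇒ v = 0 ⇒ 0 = 4
¬(u ⇒ v) ⇔ (v ⇒ v) = 2 ⇔ 4 = 2
v ⇒ v = 0 ⇒ 0 = 4
u ⇔ v = 2 ⇔ 0 = 2
u ⇒ (u ⇔ v) = 2 ⇒ 2 = 4
(v ⇒ v) ⇒ (u ⇒ (u ⇔ v)) = 4 ⇒ 4 = 4
¬((v ⇒ v) ⇒ (u ⇒ (u ⇔ v))) = ¬4 = 0
(¬(u ⇒ v) ⇔ (v ⇒ v)) ⇒ ¬((v ⇒ v) ⇒ (u ⇒ (u ⇔ v))) = 2 ⇒ 0 = 2
No assignment yields a value below 2, so this is the minimum.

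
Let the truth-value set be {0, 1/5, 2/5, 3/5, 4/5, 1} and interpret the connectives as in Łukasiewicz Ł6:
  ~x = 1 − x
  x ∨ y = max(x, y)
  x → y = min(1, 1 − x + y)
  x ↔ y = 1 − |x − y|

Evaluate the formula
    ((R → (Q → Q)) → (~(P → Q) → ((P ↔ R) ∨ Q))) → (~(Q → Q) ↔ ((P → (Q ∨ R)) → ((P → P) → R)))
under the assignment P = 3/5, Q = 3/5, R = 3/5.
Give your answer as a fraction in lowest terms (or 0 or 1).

Q → Q = 3/5 → 3/5 = 1
R → (Q → Q) = 3/5 → 1 = 1
P → Q = 3/5 → 3/5 = 1
~(P → Q) = ~1 = 0
P ↔ R = 3/5 ↔ 3/5 = 1
(P ↔ R) ∨ Q = 1 ∨ 3/5 = 1
~(P → Q) → ((P ↔ R) ∨ Q) = 0 → 1 = 1
(R → (Q → Q)) → (~(P → Q) → ((P ↔ R) ∨ Q)) = 1 → 1 = 1
Q → Q = 3/5 → 3/5 = 1
~(Q → Q) = ~1 = 0
Q ∨ R = 3/5 ∨ 3/5 = 3/5
P → (Q ∨ R) = 3/5 → 3/5 = 1
P → P = 3/5 → 3/5 = 1
(P → P) → R = 1 → 3/5 = 3/5
(P → (Q ∨ R)) → ((P → P) → R) = 1 → 3/5 = 3/5
~(Q → Q) ↔ ((P → (Q ∨ R)) → ((P → P) → R)) = 0 ↔ 3/5 = 2/5
((R → (Q → Q)) → (~(P → Q) → ((P ↔ R) ∨ Q))) → (~(Q → Q) ↔ ((P → (Q ∨ R)) → ((P → P) → R))) = 1 → 2/5 = 2/5

2/5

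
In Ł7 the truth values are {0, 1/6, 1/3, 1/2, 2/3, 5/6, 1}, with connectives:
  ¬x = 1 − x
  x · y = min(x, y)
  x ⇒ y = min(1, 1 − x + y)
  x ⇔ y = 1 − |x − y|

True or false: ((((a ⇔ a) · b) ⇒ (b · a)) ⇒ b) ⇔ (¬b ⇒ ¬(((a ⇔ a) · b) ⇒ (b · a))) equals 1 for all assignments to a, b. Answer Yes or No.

Yes

At a = 0, b = 1/2, for instance:
a ⇔ a = 0 ⇔ 0 = 1
(a ⇔ a) · b = 1 · 1/2 = 1/2
b · a = 1/2 · 0 = 0
((a ⇔ a) · b) ⇒ (b · a) = 1/2 ⇒ 0 = 1/2
(((a ⇔ a) · b) ⇒ (b · a)) ⇒ b = 1/2 ⇒ 1/2 = 1
¬b = ¬1/2 = 1/2
¬(((a ⇔ a) · b) ⇒ (b · a)) = ¬1/2 = 1/2
¬b ⇒ ¬(((a ⇔ a) · b) ⇒ (b · a)) = 1/2 ⇒ 1/2 = 1
((((a ⇔ a) · b) ⇒ (b · a)) ⇒ b) ⇔ (¬b ⇒ ¬(((a ⇔ a) · b) ⇒ (b · a))) = 1 ⇔ 1 = 1
and checking the remaining 48 assignments likewise gives ≥ 1 in every case.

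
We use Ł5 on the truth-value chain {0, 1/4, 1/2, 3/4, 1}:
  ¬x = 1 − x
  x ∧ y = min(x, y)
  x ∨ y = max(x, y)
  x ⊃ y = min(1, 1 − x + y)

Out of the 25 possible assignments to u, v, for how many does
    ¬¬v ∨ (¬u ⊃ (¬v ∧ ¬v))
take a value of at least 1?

19

value 1: 19 assignments (counts)
value 3/4: 5 assignments
value 1/2: 1 assignment
So 19 of the 25 assignments meet the threshold.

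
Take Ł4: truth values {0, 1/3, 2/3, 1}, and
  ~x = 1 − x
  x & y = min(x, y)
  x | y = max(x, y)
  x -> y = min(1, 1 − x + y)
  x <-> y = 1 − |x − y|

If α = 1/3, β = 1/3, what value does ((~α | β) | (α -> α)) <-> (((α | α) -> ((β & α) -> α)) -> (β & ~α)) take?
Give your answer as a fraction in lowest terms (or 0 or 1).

~α = ~1/3 = 2/3
~α | β = 2/3 | 1/3 = 2/3
α -> α = 1/3 -> 1/3 = 1
(~α | β) | (α -> α) = 2/3 | 1 = 1
α | α = 1/3 | 1/3 = 1/3
β & α = 1/3 & 1/3 = 1/3
(β & α) -> α = 1/3 -> 1/3 = 1
(α | α) -> ((β & α) -> α) = 1/3 -> 1 = 1
~α = ~1/3 = 2/3
β & ~α = 1/3 & 2/3 = 1/3
((α | α) -> ((β & α) -> α)) -> (β & ~α) = 1 -> 1/3 = 1/3
((~α | β) | (α -> α)) <-> (((α | α) -> ((β & α) -> α)) -> (β & ~α)) = 1 <-> 1/3 = 1/3

1/3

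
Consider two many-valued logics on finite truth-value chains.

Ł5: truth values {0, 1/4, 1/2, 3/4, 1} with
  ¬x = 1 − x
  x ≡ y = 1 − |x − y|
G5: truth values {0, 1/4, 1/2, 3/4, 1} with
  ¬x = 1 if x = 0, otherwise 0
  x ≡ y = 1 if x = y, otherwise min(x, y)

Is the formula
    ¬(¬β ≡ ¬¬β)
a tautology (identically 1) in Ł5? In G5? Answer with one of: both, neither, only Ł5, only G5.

only G5

In Ł5: at β = 1/4 the value is 1/2 — not a tautology.
In G5: every assignment gives 1 — tautology.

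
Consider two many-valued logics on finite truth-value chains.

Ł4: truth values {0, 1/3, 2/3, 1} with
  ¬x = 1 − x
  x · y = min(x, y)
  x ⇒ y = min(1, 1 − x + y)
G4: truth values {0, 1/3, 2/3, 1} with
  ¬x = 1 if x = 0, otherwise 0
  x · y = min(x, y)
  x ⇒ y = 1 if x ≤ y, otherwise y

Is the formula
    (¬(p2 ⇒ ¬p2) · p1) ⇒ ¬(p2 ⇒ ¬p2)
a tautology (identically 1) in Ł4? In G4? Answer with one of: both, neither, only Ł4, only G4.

In Ł4: every assignment gives 1 — tautology.
In G4: every assignment gives 1 — tautology.

both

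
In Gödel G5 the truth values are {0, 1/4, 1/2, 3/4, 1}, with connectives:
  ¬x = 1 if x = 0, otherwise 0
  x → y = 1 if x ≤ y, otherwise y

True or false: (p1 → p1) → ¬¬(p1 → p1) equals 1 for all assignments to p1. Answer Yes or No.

p1 = 0 ↦ 1
p1 = 1/4 ↦ 1
p1 = 1/2 ↦ 1
p1 = 3/4 ↦ 1
p1 = 1 ↦ 1
Every assignment gives a value ≥ 1.

Yes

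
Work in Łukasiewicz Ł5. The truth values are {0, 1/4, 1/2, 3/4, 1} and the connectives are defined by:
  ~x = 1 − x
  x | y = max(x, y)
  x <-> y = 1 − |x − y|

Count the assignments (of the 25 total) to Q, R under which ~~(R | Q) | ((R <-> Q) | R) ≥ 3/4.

value 1: 13 assignments (counts)
value 3/4: 10 assignments (counts)
value 1/2: 2 assignments
So 23 of the 25 assignments meet the threshold.

23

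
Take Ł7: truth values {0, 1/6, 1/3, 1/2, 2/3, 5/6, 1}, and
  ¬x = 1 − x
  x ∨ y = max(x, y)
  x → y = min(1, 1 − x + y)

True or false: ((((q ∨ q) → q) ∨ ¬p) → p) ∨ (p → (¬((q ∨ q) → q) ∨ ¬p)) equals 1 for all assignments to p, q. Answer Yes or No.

No

Counterexample: take p = 2/3, q = 0.
q ∨ q = 0 ∨ 0 = 0
(q ∨ q) → q = 0 → 0 = 1
¬p = ¬2/3 = 1/3
((q ∨ q) → q) ∨ ¬p = 1 ∨ 1/3 = 1
(((q ∨ q) → q) ∨ ¬p) → p = 1 → 2/3 = 2/3
q ∨ q = 0 ∨ 0 = 0
(q ∨ q) → q = 0 → 0 = 1
¬((q ∨ q) → q) = ¬1 = 0
¬p = ¬2/3 = 1/3
¬((q ∨ q) → q) ∨ ¬p = 0 ∨ 1/3 = 1/3
p → (¬((q ∨ q) → q) ∨ ¬p) = 2/3 → 1/3 = 2/3
((((q ∨ q) → q) ∨ ¬p) → p) ∨ (p → (¬((q ∨ q) → q) ∨ ¬p)) = 2/3 ∨ 2/3 = 2/3
This gives 2/3 ≠ 1.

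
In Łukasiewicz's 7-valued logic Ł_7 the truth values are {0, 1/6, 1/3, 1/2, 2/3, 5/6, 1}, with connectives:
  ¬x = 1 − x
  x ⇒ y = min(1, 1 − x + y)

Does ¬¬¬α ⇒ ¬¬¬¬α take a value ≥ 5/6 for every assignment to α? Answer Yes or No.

No

Counterexample: take α = 0.
¬α = ¬0 = 1
¬¬α = ¬1 = 0
¬¬¬α = ¬0 = 1
¬¬¬α = ¬0 = 1
¬¬¬¬α = ¬1 = 0
¬¬¬α ⇒ ¬¬¬¬α = 1 ⇒ 0 = 0
This gives 0, which is below 5/6.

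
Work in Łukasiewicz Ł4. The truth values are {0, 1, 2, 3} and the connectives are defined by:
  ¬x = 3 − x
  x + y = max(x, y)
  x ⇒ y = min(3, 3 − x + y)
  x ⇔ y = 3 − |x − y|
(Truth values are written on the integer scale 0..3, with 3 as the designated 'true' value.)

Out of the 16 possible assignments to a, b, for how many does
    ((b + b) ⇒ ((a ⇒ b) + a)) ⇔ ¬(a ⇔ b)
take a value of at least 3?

a = 0, b = 0 ↦ 0  <
a = 0, b = 1 ↦ 1  <
a = 0, b = 2 ↦ 2  <
a = 0, b = 3 ↦ 3  ≥
a = 1, b = 0 ↦ 1  <
a = 1, b = 1 ↦ 0  <
a = 1, b = 2 ↦ 1  <
a = 1, b = 3 ↦ 2  <
a = 2, b = 0 ↦ 2  <
a = 2, b = 1 ↦ 1  <
a = 2, b = 2 ↦ 0  <
a = 2, b = 3 ↦ 1  <
a = 3, b = 0 ↦ 3  ≥
a = 3, b = 1 ↦ 2  <
a = 3, b = 2 ↦ 1  <
a = 3, b = 3 ↦ 0  <
So 2 of the 16 assignments meet the threshold.

2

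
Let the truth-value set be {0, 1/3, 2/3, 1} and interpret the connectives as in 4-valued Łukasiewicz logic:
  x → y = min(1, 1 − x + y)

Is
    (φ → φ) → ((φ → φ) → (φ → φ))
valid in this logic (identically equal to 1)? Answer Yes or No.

Yes

φ = 0 ↦ 1
φ = 1/3 ↦ 1
φ = 2/3 ↦ 1
φ = 1 ↦ 1
Every assignment gives a value ≥ 1.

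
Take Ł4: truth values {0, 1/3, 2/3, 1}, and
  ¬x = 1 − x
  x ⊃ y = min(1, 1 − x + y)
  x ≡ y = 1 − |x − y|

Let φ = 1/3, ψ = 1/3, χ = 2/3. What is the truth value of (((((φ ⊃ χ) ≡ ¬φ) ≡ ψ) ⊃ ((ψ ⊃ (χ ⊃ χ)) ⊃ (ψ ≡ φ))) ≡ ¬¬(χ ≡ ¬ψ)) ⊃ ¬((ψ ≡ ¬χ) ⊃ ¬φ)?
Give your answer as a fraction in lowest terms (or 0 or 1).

φ ⊃ χ = 1/3 ⊃ 2/3 = 1
¬φ = ¬1/3 = 2/3
(φ ⊃ χ) ≡ ¬φ = 1 ≡ 2/3 = 2/3
((φ ⊃ χ) ≡ ¬φ) ≡ ψ = 2/3 ≡ 1/3 = 2/3
χ ⊃ χ = 2/3 ⊃ 2/3 = 1
ψ ⊃ (χ ⊃ χ) = 1/3 ⊃ 1 = 1
ψ ≡ φ = 1/3 ≡ 1/3 = 1
(ψ ⊃ (χ ⊃ χ)) ⊃ (ψ ≡ φ) = 1 ⊃ 1 = 1
(((φ ⊃ χ) ≡ ¬φ) ≡ ψ) ⊃ ((ψ ⊃ (χ ⊃ χ)) ⊃ (ψ ≡ φ)) = 2/3 ⊃ 1 = 1
¬ψ = ¬1/3 = 2/3
χ ≡ ¬ψ = 2/3 ≡ 2/3 = 1
¬(χ ≡ ¬ψ) = ¬1 = 0
¬¬(χ ≡ ¬ψ) = ¬0 = 1
((((φ ⊃ χ) ≡ ¬φ) ≡ ψ) ⊃ ((ψ ⊃ (χ ⊃ χ)) ⊃ (ψ ≡ φ))) ≡ ¬¬(χ ≡ ¬ψ) = 1 ≡ 1 = 1
¬χ = ¬2/3 = 1/3
ψ ≡ ¬χ = 1/3 ≡ 1/3 = 1
¬φ = ¬1/3 = 2/3
(ψ ≡ ¬χ) ⊃ ¬φ = 1 ⊃ 2/3 = 2/3
¬((ψ ≡ ¬χ) ⊃ ¬φ) = ¬2/3 = 1/3
(((((φ ⊃ χ) ≡ ¬φ) ≡ ψ) ⊃ ((ψ ⊃ (χ ⊃ χ)) ⊃ (ψ ≡ φ))) ≡ ¬¬(χ ≡ ¬ψ)) ⊃ ¬((ψ ≡ ¬χ) ⊃ ¬φ) = 1 ⊃ 1/3 = 1/3

1/3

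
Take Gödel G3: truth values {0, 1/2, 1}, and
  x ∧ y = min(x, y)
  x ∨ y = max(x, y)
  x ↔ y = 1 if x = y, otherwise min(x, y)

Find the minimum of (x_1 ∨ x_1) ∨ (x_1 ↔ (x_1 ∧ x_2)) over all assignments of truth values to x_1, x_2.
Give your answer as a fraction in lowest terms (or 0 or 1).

Take x_1 = 1/2, x_2 = 0:
x_1 ∨ x_1 = 1/2 ∨ 1/2 = 1/2
x_1 ∧ x_2 = 1/2 ∧ 0 = 0
x_1 ↔ (x_1 ∧ x_2) = 1/2 ↔ 0 = 0
(x_1 ∨ x_1) ∨ (x_1 ↔ (x_1 ∧ x_2)) = 1/2 ∨ 0 = 1/2
No assignment yields a value below 1/2, so this is the minimum.

1/2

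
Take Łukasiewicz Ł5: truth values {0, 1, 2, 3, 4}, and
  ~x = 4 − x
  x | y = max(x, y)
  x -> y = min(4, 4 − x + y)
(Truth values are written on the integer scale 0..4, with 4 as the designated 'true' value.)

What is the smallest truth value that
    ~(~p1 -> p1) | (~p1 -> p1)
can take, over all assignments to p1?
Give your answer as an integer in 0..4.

2

Take p1 = 1:
~p1 = ~1 = 3
~p1 -> p1 = 3 -> 1 = 2
~(~p1 -> p1) = ~2 = 2
~p1 = ~1 = 3
~p1 -> p1 = 3 -> 1 = 2
~(~p1 -> p1) | (~p1 -> p1) = 2 | 2 = 2
No assignment yields a value below 2, so this is the minimum.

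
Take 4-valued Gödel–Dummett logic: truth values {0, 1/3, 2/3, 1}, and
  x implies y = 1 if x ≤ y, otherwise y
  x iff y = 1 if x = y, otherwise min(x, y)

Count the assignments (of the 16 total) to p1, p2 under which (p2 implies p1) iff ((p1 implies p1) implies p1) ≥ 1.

10

p1 = 0, p2 = 0 ↦ 0  <
p1 = 0, p2 = 1/3 ↦ 1  ≥
p1 = 0, p2 = 2/3 ↦ 1  ≥
p1 = 0, p2 = 1 ↦ 1  ≥
p1 = 1/3, p2 = 0 ↦ 1/3  <
p1 = 1/3, p2 = 1/3 ↦ 1/3  <
p1 = 1/3, p2 = 2/3 ↦ 1  ≥
p1 = 1/3, p2 = 1 ↦ 1  ≥
p1 = 2/3, p2 = 0 ↦ 2/3  <
p1 = 2/3, p2 = 1/3 ↦ 2/3  <
p1 = 2/3, p2 = 2/3 ↦ 2/3  <
p1 = 2/3, p2 = 1 ↦ 1  ≥
p1 = 1, p2 = 0 ↦ 1  ≥
p1 = 1, p2 = 1/3 ↦ 1  ≥
p1 = 1, p2 = 2/3 ↦ 1  ≥
p1 = 1, p2 = 1 ↦ 1  ≥
So 10 of the 16 assignments meet the threshold.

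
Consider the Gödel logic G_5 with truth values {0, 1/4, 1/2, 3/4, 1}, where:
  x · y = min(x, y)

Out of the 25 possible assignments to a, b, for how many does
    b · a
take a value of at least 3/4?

4

value 1: 1 assignment (counts)
value 3/4: 3 assignments (counts)
value 1/2: 5 assignments
value 1/4: 7 assignments
value 0: 9 assignments
So 4 of the 25 assignments meet the threshold.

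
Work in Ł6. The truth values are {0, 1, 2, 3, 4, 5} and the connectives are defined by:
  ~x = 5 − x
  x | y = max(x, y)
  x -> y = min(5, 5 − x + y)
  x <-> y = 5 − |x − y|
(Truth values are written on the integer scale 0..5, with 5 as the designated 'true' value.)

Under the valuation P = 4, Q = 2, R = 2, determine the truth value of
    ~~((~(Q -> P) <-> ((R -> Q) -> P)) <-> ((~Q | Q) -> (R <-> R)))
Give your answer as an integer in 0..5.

1

Q -> P = 2 -> 4 = 5
~(Q -> P) = ~5 = 0
R -> Q = 2 -> 2 = 5
(R -> Q) -> P = 5 -> 4 = 4
~(Q -> P) <-> ((R -> Q) -> P) = 0 <-> 4 = 1
~Q = ~2 = 3
~Q | Q = 3 | 2 = 3
R <-> R = 2 <-> 2 = 5
(~Q | Q) -> (R <-> R) = 3 -> 5 = 5
(~(Q -> P) <-> ((R -> Q) -> P)) <-> ((~Q | Q) -> (R <-> R)) = 1 <-> 5 = 1
~((~(Q -> P) <-> ((R -> Q) -> P)) <-> ((~Q | Q) -> (R <-> R))) = ~1 = 4
~~((~(Q -> P) <-> ((R -> Q) -> P)) <-> ((~Q | Q) -> (R <-> R))) = ~4 = 1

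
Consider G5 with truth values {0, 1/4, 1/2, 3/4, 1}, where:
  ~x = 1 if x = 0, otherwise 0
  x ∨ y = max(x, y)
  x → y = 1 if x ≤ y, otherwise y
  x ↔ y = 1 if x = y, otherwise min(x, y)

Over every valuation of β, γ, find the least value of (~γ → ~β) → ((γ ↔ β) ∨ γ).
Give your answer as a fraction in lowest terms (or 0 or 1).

1/4

Take β = 0, γ = 1/4:
~γ = ~1/4 = 0
~β = ~0 = 1
~γ → ~β = 0 → 1 = 1
γ ↔ β = 1/4 ↔ 0 = 0
(γ ↔ β) ∨ γ = 0 ∨ 1/4 = 1/4
(~γ → ~β) → ((γ ↔ β) ∨ γ) = 1 → 1/4 = 1/4
No assignment yields a value below 1/4, so this is the minimum.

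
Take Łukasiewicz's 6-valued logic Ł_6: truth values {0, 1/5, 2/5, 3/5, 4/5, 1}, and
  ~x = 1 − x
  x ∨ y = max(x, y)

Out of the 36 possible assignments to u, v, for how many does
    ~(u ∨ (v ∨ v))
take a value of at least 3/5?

value 1: 1 assignment (counts)
value 4/5: 3 assignments (counts)
value 3/5: 5 assignments (counts)
value 2/5: 7 assignments
value 1/5: 9 assignments
value 0: 11 assignments
So 9 of the 36 assignments meet the threshold.

9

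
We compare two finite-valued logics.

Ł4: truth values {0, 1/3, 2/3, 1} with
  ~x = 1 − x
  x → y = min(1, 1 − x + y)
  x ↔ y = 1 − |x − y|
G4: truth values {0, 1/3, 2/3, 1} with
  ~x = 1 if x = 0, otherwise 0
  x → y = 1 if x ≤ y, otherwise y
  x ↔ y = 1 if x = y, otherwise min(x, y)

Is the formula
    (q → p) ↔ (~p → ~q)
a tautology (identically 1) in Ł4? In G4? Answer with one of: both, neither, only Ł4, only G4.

In Ł4: every assignment gives 1 — tautology.
In G4: at p = 1/3, q = 2/3 the value is 1/3 — not a tautology.

only Ł4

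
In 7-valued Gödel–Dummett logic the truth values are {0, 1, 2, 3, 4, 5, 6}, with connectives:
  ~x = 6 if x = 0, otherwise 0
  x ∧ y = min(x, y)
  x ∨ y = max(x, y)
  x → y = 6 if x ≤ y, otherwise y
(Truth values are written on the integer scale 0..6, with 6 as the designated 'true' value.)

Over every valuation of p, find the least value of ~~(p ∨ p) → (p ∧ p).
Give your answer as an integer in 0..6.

Take p = 1:
p ∨ p = 1 ∨ 1 = 1
~(p ∨ p) = ~1 = 0
~~(p ∨ p) = ~0 = 6
p ∧ p = 1 ∧ 1 = 1
~~(p ∨ p) → (p ∧ p) = 6 → 1 = 1
No assignment yields a value below 1, so this is the minimum.

1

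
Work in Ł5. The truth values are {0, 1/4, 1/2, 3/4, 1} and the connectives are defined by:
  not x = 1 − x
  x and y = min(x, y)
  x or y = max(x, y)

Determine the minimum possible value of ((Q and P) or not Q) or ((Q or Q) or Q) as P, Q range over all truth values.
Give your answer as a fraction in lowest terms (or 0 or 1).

1/2

Take P = 0, Q = 1/2:
Q and P = 1/2 and 0 = 0
not Q = not 1/2 = 1/2
(Q and P) or not Q = 0 or 1/2 = 1/2
Q or Q = 1/2 or 1/2 = 1/2
(Q or Q) or Q = 1/2 or 1/2 = 1/2
((Q and P) or not Q) or ((Q or Q) or Q) = 1/2 or 1/2 = 1/2
No assignment yields a value below 1/2, so this is the minimum.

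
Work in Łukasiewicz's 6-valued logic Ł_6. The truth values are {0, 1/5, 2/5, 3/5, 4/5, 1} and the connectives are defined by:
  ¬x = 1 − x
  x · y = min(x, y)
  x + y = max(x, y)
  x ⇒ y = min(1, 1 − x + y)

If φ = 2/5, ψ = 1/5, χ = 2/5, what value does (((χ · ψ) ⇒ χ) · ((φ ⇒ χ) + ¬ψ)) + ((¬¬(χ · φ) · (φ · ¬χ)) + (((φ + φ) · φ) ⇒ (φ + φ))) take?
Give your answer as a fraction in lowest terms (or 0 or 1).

χ · ψ = 2/5 · 1/5 = 1/5
(χ · ψ) ⇒ χ = 1/5 ⇒ 2/5 = 1
φ ⇒ χ = 2/5 ⇒ 2/5 = 1
¬ψ = ¬1/5 = 4/5
(φ ⇒ χ) + ¬ψ = 1 + 4/5 = 1
((χ · ψ) ⇒ χ) · ((φ ⇒ χ) + ¬ψ) = 1 · 1 = 1
χ · φ = 2/5 · 2/5 = 2/5
¬(χ · φ) = ¬2/5 = 3/5
¬¬(χ · φ) = ¬3/5 = 2/5
¬χ = ¬2/5 = 3/5
φ · ¬χ = 2/5 · 3/5 = 2/5
¬¬(χ · φ) · (φ · ¬χ) = 2/5 · 2/5 = 2/5
φ + φ = 2/5 + 2/5 = 2/5
(φ + φ) · φ = 2/5 · 2/5 = 2/5
φ + φ = 2/5 + 2/5 = 2/5
((φ + φ) · φ) ⇒ (φ + φ) = 2/5 ⇒ 2/5 = 1
(¬¬(χ · φ) · (φ · ¬χ)) + (((φ + φ) · φ) ⇒ (φ + φ)) = 2/5 + 1 = 1
(((χ · ψ) ⇒ χ) · ((φ ⇒ χ) + ¬ψ)) + ((¬¬(χ · φ) · (φ · ¬χ)) + (((φ + φ) · φ) ⇒ (φ + φ))) = 1 + 1 = 1

1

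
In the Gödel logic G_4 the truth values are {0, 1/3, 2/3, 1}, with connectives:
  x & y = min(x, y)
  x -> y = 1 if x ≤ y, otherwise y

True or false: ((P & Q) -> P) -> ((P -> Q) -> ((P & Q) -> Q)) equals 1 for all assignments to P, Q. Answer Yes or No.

Yes

P = 0, Q = 0 ↦ 1
P = 0, Q = 1/3 ↦ 1
P = 0, Q = 2/3 ↦ 1
P = 0, Q = 1 ↦ 1
P = 1/3, Q = 0 ↦ 1
P = 1/3, Q = 1/3 ↦ 1
P = 1/3, Q = 2/3 ↦ 1
P = 1/3, Q = 1 ↦ 1
P = 2/3, Q = 0 ↦ 1
P = 2/3, Q = 1/3 ↦ 1
P = 2/3, Q = 2/3 ↦ 1
P = 2/3, Q = 1 ↦ 1
P = 1, Q = 0 ↦ 1
P = 1, Q = 1/3 ↦ 1
P = 1, Q = 2/3 ↦ 1
P = 1, Q = 1 ↦ 1
Every assignment gives a value ≥ 1.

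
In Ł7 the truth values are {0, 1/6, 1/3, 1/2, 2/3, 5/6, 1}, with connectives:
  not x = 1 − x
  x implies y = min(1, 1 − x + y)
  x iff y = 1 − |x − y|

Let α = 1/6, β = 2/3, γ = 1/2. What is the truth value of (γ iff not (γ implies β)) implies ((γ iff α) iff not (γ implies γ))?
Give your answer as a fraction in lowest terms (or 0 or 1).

γ implies β = 1/2 implies 2/3 = 1
not (γ implies β) = not 1 = 0
γ iff not (γ implies β) = 1/2 iff 0 = 1/2
γ iff α = 1/2 iff 1/6 = 2/3
γ implies γ = 1/2 implies 1/2 = 1
not (γ implies γ) = not 1 = 0
(γ iff α) iff not (γ implies γ) = 2/3 iff 0 = 1/3
(γ iff not (γ implies β)) implies ((γ iff α) iff not (γ implies γ)) = 1/2 implies 1/3 = 5/6

5/6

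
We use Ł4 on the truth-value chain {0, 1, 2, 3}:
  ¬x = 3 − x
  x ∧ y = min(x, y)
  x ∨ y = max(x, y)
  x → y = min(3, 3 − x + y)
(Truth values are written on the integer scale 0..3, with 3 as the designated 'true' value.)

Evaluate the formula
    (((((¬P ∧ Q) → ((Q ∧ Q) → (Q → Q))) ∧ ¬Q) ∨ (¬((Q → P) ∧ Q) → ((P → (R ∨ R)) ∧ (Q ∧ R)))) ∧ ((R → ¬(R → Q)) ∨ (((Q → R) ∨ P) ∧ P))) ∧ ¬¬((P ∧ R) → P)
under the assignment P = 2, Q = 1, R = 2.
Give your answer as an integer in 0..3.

¬P = ¬2 = 1
¬P ∧ Q = 1 ∧ 1 = 1
Q ∧ Q = 1 ∧ 1 = 1
Q → Q = 1 → 1 = 3
(Q ∧ Q) → (Q → Q) = 1 → 3 = 3
(¬P ∧ Q) → ((Q ∧ Q) → (Q → Q)) = 1 → 3 = 3
¬Q = ¬1 = 2
((¬P ∧ Q) → ((Q ∧ Q) → (Q → Q))) ∧ ¬Q = 3 ∧ 2 = 2
Q → P = 1 → 2 = 3
(Q → P) ∧ Q = 3 ∧ 1 = 1
¬((Q → P) ∧ Q) = ¬1 = 2
R ∨ R = 2 ∨ 2 = 2
P → (R ∨ R) = 2 → 2 = 3
Q ∧ R = 1 ∧ 2 = 1
(P → (R ∨ R)) ∧ (Q ∧ R) = 3 ∧ 1 = 1
¬((Q → P) ∧ Q) → ((P → (R ∨ R)) ∧ (Q ∧ R)) = 2 → 1 = 2
(((¬P ∧ Q) → ((Q ∧ Q) → (Q → Q))) ∧ ¬Q) ∨ (¬((Q → P) ∧ Q) → ((P → (R ∨ R)) ∧ (Q ∧ R))) = 2 ∨ 2 = 2
R → Q = 2 → 1 = 2
¬(R → Q) = ¬2 = 1
R → ¬(R → Q) = 2 → 1 = 2
Q → R = 1 → 2 = 3
(Q → R) ∨ P = 3 ∨ 2 = 3
((Q → R) ∨ P) ∧ P = 3 ∧ 2 = 2
(R → ¬(R → Q)) ∨ (((Q → R) ∨ P) ∧ P) = 2 ∨ 2 = 2
((((¬P ∧ Q) → ((Q ∧ Q) → (Q → Q))) ∧ ¬Q) ∨ (¬((Q → P) ∧ Q) → ((P → (R ∨ R)) ∧ (Q ∧ R)))) ∧ ((R → ¬(R → Q)) ∨ (((Q → R) ∨ P) ∧ P)) = 2 ∧ 2 = 2
P ∧ R = 2 ∧ 2 = 2
(P ∧ R) → P = 2 → 2 = 3
¬((P ∧ R) → P) = ¬3 = 0
¬¬((P ∧ R) → P) = ¬0 = 3
(((((¬P ∧ Q) → ((Q ∧ Q) → (Q → Q))) ∧ ¬Q) ∨ (¬((Q → P) ∧ Q) → ((P → (R ∨ R)) ∧ (Q ∧ R)))) ∧ ((R → ¬(R → Q)) ∨ (((Q → R) ∨ P) ∧ P))) ∧ ¬¬((P ∧ R) → P) = 2 ∧ 3 = 2

2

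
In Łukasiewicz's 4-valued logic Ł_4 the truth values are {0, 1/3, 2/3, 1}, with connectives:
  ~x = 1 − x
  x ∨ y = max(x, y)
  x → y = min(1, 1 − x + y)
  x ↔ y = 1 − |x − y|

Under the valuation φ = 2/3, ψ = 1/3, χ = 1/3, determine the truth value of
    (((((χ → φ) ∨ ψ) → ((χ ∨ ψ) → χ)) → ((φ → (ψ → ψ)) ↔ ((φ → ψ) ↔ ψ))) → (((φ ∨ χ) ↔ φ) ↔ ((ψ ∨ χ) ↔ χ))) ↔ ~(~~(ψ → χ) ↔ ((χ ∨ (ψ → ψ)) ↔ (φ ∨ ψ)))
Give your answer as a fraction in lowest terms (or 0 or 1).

1/3

χ → φ = 1/3 → 2/3 = 1
(χ → φ) ∨ ψ = 1 ∨ 1/3 = 1
χ ∨ ψ = 1/3 ∨ 1/3 = 1/3
(χ ∨ ψ) → χ = 1/3 → 1/3 = 1
((χ → φ) ∨ ψ) → ((χ ∨ ψ) → χ) = 1 → 1 = 1
ψ → ψ = 1/3 → 1/3 = 1
φ → (ψ → ψ) = 2/3 → 1 = 1
φ → ψ = 2/3 → 1/3 = 2/3
(φ → ψ) ↔ ψ = 2/3 ↔ 1/3 = 2/3
(φ → (ψ → ψ)) ↔ ((φ → ψ) ↔ ψ) = 1 ↔ 2/3 = 2/3
(((χ → φ) ∨ ψ) → ((χ ∨ ψ) → χ)) → ((φ → (ψ → ψ)) ↔ ((φ → ψ) ↔ ψ)) = 1 → 2/3 = 2/3
φ ∨ χ = 2/3 ∨ 1/3 = 2/3
(φ ∨ χ) ↔ φ = 2/3 ↔ 2/3 = 1
ψ ∨ χ = 1/3 ∨ 1/3 = 1/3
(ψ ∨ χ) ↔ χ = 1/3 ↔ 1/3 = 1
((φ ∨ χ) ↔ φ) ↔ ((ψ ∨ χ) ↔ χ) = 1 ↔ 1 = 1
((((χ → φ) ∨ ψ) → ((χ ∨ ψ) → χ)) → ((φ → (ψ → ψ)) ↔ ((φ → ψ) ↔ ψ))) → (((φ ∨ χ) ↔ φ) ↔ ((ψ ∨ χ) ↔ χ)) = 2/3 → 1 = 1
ψ → χ = 1/3 → 1/3 = 1
~(ψ → χ) = ~1 = 0
~~(ψ → χ) = ~0 = 1
ψ → ψ = 1/3 → 1/3 = 1
χ ∨ (ψ → ψ) = 1/3 ∨ 1 = 1
φ ∨ ψ = 2/3 ∨ 1/3 = 2/3
(χ ∨ (ψ → ψ)) ↔ (φ ∨ ψ) = 1 ↔ 2/3 = 2/3
~~(ψ → χ) ↔ ((χ ∨ (ψ → ψ)) ↔ (φ ∨ ψ)) = 1 ↔ 2/3 = 2/3
~(~~(ψ → χ) ↔ ((χ ∨ (ψ → ψ)) ↔ (φ ∨ ψ))) = ~2/3 = 1/3
(((((χ → φ) ∨ ψ) → ((χ ∨ ψ) → χ)) → ((φ → (ψ → ψ)) ↔ ((φ → ψ) ↔ ψ))) → (((φ ∨ χ) ↔ φ) ↔ ((ψ ∨ χ) ↔ χ))) ↔ ~(~~(ψ → χ) ↔ ((χ ∨ (ψ → ψ)) ↔ (φ ∨ ψ))) = 1 ↔ 1/3 = 1/3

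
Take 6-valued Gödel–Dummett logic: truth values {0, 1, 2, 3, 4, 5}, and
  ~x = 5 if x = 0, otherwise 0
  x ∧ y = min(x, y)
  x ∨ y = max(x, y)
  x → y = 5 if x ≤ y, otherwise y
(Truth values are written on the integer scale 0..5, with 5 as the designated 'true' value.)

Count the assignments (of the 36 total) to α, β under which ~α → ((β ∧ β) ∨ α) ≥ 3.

33

value 5: 31 assignments (counts)
value 4: 1 assignment (counts)
value 3: 1 assignment (counts)
value 2: 1 assignment
value 1: 1 assignment
value 0: 1 assignment
So 33 of the 36 assignments meet the threshold.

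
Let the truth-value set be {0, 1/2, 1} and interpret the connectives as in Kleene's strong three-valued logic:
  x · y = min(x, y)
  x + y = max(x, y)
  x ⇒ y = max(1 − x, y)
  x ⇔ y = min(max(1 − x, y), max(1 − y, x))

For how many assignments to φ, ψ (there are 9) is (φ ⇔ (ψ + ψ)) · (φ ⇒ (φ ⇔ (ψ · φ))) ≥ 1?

2

φ = 0, ψ = 0 ↦ 1  ≥
φ = 0, ψ = 1/2 ↦ 1/2  <
φ = 0, ψ = 1 ↦ 0  <
φ = 1/2, ψ = 0 ↦ 1/2  <
φ = 1/2, ψ = 1/2 ↦ 1/2  <
φ = 1/2, ψ = 1 ↦ 1/2  <
φ = 1, ψ = 0 ↦ 0  <
φ = 1, ψ = 1/2 ↦ 1/2  <
φ = 1, ψ = 1 ↦ 1  ≥
So 2 of the 9 assignments meet the threshold.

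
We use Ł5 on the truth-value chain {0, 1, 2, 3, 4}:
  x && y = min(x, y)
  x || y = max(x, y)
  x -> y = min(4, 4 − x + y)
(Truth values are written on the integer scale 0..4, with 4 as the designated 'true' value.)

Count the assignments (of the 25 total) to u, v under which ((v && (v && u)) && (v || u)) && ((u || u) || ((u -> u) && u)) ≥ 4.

value 4: 1 assignment (counts)
value 3: 3 assignments
value 2: 5 assignments
value 1: 7 assignments
value 0: 9 assignments
So 1 of the 25 assignments meets the threshold.

1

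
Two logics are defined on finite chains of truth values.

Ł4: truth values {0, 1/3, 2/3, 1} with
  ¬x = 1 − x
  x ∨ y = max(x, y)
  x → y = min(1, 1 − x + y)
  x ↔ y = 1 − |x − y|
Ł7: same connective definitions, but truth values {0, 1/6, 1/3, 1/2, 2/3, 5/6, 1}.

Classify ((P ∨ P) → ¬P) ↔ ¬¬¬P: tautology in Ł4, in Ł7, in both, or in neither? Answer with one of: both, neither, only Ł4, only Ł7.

In Ł4: at P = 1/3 the value is 2/3 — not a tautology.
In Ł7: at P = 1/6 the value is 5/6 — not a tautology.

neither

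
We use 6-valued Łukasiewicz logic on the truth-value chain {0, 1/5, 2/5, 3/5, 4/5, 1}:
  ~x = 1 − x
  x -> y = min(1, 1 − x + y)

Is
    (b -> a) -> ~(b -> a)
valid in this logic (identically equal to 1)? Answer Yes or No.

No

Counterexample: take a = 0, b = 0.
b -> a = 0 -> 0 = 1
~(b -> a) = ~1 = 0
(b -> a) -> ~(b -> a) = 1 -> 0 = 0
This gives 0 ≠ 1.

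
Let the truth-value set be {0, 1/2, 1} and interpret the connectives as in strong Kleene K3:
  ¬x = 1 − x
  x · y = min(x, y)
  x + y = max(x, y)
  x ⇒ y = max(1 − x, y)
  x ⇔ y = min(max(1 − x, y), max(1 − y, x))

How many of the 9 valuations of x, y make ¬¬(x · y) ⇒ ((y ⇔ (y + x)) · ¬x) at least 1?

5

x = 0, y = 0 ↦ 1  ≥
x = 0, y = 1/2 ↦ 1  ≥
x = 0, y = 1 ↦ 1  ≥
x = 1/2, y = 0 ↦ 1  ≥
x = 1/2, y = 1/2 ↦ 1/2  <
x = 1/2, y = 1 ↦ 1/2  <
x = 1, y = 0 ↦ 1  ≥
x = 1, y = 1/2 ↦ 1/2  <
x = 1, y = 1 ↦ 0  <
So 5 of the 9 assignments meet the threshold.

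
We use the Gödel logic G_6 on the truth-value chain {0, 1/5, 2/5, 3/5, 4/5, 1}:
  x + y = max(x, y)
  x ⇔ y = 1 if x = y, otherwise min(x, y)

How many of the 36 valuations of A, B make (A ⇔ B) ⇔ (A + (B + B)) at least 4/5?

value 1: 1 assignment (counts)
value 4/5: 3 assignments (counts)
value 3/5: 5 assignments
value 2/5: 7 assignments
value 1/5: 9 assignments
value 0: 11 assignments
So 4 of the 36 assignments meet the threshold.

4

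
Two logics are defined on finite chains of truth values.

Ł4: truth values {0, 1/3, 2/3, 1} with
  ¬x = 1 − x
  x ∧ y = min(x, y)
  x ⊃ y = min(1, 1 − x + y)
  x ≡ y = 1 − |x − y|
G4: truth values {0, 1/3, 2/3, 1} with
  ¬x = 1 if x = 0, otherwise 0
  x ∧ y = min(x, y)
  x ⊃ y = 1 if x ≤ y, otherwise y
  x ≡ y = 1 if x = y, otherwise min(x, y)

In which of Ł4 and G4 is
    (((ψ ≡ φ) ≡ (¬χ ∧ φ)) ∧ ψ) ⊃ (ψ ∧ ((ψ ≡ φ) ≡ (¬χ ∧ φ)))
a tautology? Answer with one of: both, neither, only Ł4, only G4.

In Ł4: every assignment gives 1 — tautology.
In G4: every assignment gives 1 — tautology.

both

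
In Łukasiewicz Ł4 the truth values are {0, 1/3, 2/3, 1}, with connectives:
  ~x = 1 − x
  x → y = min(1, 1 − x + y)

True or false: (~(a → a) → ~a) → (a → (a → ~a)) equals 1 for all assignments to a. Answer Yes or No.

Counterexample: take a = 1.
a → a = 1 → 1 = 1
~(a → a) = ~1 = 0
~a = ~1 = 0
~(a → a) → ~a = 0 → 0 = 1
~a = ~1 = 0
a → ~a = 1 → 0 = 0
a → (a → ~a) = 1 → 0 = 0
(~(a → a) → ~a) → (a → (a → ~a)) = 1 → 0 = 0
This gives 0 ≠ 1.

No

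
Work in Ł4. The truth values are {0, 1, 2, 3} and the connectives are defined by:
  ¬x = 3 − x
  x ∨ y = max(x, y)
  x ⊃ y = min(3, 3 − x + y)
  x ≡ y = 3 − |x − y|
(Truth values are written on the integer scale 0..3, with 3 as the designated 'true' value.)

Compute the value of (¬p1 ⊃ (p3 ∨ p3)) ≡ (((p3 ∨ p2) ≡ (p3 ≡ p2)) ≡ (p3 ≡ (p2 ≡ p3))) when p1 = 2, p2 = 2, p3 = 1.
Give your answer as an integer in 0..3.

2

¬p1 = ¬2 = 1
p3 ∨ p3 = 1 ∨ 1 = 1
¬p1 ⊃ (p3 ∨ p3) = 1 ⊃ 1 = 3
p3 ∨ p2 = 1 ∨ 2 = 2
p3 ≡ p2 = 1 ≡ 2 = 2
(p3 ∨ p2) ≡ (p3 ≡ p2) = 2 ≡ 2 = 3
p2 ≡ p3 = 2 ≡ 1 = 2
p3 ≡ (p2 ≡ p3) = 1 ≡ 2 = 2
((p3 ∨ p2) ≡ (p3 ≡ p2)) ≡ (p3 ≡ (p2 ≡ p3)) = 3 ≡ 2 = 2
(¬p1 ⊃ (p3 ∨ p3)) ≡ (((p3 ∨ p2) ≡ (p3 ≡ p2)) ≡ (p3 ≡ (p2 ≡ p3))) = 3 ≡ 2 = 2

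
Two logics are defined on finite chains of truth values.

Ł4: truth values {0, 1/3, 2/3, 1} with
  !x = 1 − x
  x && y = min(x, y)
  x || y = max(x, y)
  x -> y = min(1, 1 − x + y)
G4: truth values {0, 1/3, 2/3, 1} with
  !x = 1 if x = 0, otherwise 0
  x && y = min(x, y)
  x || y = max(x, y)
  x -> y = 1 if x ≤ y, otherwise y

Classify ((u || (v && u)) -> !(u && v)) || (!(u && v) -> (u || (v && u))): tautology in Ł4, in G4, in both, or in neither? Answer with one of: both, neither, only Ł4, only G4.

both

In Ł4: every assignment gives 1 — tautology.
In G4: every assignment gives 1 — tautology.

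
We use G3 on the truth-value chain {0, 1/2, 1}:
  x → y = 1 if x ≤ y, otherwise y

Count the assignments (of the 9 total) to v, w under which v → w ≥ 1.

v = 0, w = 0 ↦ 1  ≥
v = 0, w = 1/2 ↦ 1  ≥
v = 0, w = 1 ↦ 1  ≥
v = 1/2, w = 0 ↦ 0  <
v = 1/2, w = 1/2 ↦ 1  ≥
v = 1/2, w = 1 ↦ 1  ≥
v = 1, w = 0 ↦ 0  <
v = 1, w = 1/2 ↦ 1/2  <
v = 1, w = 1 ↦ 1  ≥
So 6 of the 9 assignments meet the threshold.

6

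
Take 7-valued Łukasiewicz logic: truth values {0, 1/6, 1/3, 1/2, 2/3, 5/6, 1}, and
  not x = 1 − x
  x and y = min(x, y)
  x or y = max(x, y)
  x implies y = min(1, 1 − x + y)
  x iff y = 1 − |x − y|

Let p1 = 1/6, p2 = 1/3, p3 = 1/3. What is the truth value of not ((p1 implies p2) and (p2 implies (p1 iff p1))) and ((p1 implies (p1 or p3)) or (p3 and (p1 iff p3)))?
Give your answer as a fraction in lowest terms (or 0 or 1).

p1 implies p2 = 1/6 implies 1/3 = 1
p1 iff p1 = 1/6 iff 1/6 = 1
p2 implies (p1 iff p1) = 1/3 implies 1 = 1
(p1 implies p2) and (p2 implies (p1 iff p1)) = 1 and 1 = 1
not ((p1 implies p2) and (p2 implies (p1 iff p1))) = not 1 = 0
p1 or p3 = 1/6 or 1/3 = 1/3
p1 implies (p1 or p3) = 1/6 implies 1/3 = 1
p1 iff p3 = 1/6 iff 1/3 = 5/6
p3 and (p1 iff p3) = 1/3 and 5/6 = 1/3
(p1 implies (p1 or p3)) or (p3 and (p1 iff p3)) = 1 or 1/3 = 1
not ((p1 implies p2) and (p2 implies (p1 iff p1))) and ((p1 implies (p1 or p3)) or (p3 and (p1 iff p3))) = 0 and 1 = 0

0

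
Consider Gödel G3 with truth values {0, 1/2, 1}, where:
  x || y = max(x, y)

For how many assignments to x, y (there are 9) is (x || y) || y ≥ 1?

5

x = 0, y = 0 ↦ 0  <
x = 0, y = 1/2 ↦ 1/2  <
x = 0, y = 1 ↦ 1  ≥
x = 1/2, y = 0 ↦ 1/2  <
x = 1/2, y = 1/2 ↦ 1/2  <
x = 1/2, y = 1 ↦ 1  ≥
x = 1, y = 0 ↦ 1  ≥
x = 1, y = 1/2 ↦ 1  ≥
x = 1, y = 1 ↦ 1  ≥
So 5 of the 9 assignments meet the threshold.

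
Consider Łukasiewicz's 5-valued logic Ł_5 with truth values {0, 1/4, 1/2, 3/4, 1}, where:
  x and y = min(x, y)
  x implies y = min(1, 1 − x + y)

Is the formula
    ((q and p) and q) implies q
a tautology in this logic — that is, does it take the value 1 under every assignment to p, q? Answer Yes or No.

At p = 1, q = 3/4, for instance:
q and p = 3/4 and 1 = 3/4
(q and p) and q = 3/4 and 3/4 = 3/4
((q and p) and q) implies q = 3/4 implies 3/4 = 1
and checking the remaining 24 assignments likewise gives ≥ 1 in every case.

Yes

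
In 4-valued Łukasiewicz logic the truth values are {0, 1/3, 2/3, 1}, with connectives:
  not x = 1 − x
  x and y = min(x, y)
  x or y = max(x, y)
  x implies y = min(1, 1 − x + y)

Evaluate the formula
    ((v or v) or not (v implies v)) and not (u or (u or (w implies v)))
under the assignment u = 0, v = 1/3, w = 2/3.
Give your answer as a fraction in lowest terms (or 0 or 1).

v or v = 1/3 or 1/3 = 1/3
v implies v = 1/3 implies 1/3 = 1
not (v implies v) = not 1 = 0
(v or v) or not (v implies v) = 1/3 or 0 = 1/3
w implies v = 2/3 implies 1/3 = 2/3
u or (w implies v) = 0 or 2/3 = 2/3
u or (u or (w implies v)) = 0 or 2/3 = 2/3
not (u or (u or (w implies v))) = not 2/3 = 1/3
((v or v) or not (v implies v)) and not (u or (u or (w implies v))) = 1/3 and 1/3 = 1/3

1/3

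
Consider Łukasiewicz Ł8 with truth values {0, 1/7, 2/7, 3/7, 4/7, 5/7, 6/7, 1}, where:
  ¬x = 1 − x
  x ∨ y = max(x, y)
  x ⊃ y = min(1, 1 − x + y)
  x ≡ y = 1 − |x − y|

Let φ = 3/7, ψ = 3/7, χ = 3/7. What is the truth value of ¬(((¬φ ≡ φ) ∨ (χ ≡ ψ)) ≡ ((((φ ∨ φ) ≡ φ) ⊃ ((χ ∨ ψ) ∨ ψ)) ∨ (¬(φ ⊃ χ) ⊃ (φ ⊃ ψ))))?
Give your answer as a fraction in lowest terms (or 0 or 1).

0

¬φ = ¬3/7 = 4/7
¬φ ≡ φ = 4/7 ≡ 3/7 = 6/7
χ ≡ ψ = 3/7 ≡ 3/7 = 1
(¬φ ≡ φ) ∨ (χ ≡ ψ) = 6/7 ∨ 1 = 1
φ ∨ φ = 3/7 ∨ 3/7 = 3/7
(φ ∨ φ) ≡ φ = 3/7 ≡ 3/7 = 1
χ ∨ ψ = 3/7 ∨ 3/7 = 3/7
(χ ∨ ψ) ∨ ψ = 3/7 ∨ 3/7 = 3/7
((φ ∨ φ) ≡ φ) ⊃ ((χ ∨ ψ) ∨ ψ) = 1 ⊃ 3/7 = 3/7
φ ⊃ χ = 3/7 ⊃ 3/7 = 1
¬(φ ⊃ χ) = ¬1 = 0
φ ⊃ ψ = 3/7 ⊃ 3/7 = 1
¬(φ ⊃ χ) ⊃ (φ ⊃ ψ) = 0 ⊃ 1 = 1
(((φ ∨ φ) ≡ φ) ⊃ ((χ ∨ ψ) ∨ ψ)) ∨ (¬(φ ⊃ χ) ⊃ (φ ⊃ ψ)) = 3/7 ∨ 1 = 1
((¬φ ≡ φ) ∨ (χ ≡ ψ)) ≡ ((((φ ∨ φ) ≡ φ) ⊃ ((χ ∨ ψ) ∨ ψ)) ∨ (¬(φ ⊃ χ) ⊃ (φ ⊃ ψ))) = 1 ≡ 1 = 1
¬(((¬φ ≡ φ) ∨ (χ ≡ ψ)) ≡ ((((φ ∨ φ) ≡ φ) ⊃ ((χ ∨ ψ) ∨ ψ)) ∨ (¬(φ ⊃ χ) ⊃ (φ ⊃ ψ)))) = ¬1 = 0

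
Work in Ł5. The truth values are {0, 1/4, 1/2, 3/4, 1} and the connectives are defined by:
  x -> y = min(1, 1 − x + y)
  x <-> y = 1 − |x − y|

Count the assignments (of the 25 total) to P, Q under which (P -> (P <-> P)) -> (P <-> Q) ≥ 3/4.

13

value 1: 5 assignments (counts)
value 3/4: 8 assignments (counts)
value 1/2: 6 assignments
value 1/4: 4 assignments
value 0: 2 assignments
So 13 of the 25 assignments meet the threshold.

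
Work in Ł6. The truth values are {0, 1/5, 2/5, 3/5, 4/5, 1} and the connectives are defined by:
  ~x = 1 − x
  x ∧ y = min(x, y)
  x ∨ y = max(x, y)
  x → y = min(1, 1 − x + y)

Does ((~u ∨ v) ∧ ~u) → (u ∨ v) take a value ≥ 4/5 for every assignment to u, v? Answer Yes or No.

Counterexample: take u = 0, v = 0.
~u = ~0 = 1
~u ∨ v = 1 ∨ 0 = 1
~u = ~0 = 1
(~u ∨ v) ∧ ~u = 1 ∧ 1 = 1
u ∨ v = 0 ∨ 0 = 0
((~u ∨ v) ∧ ~u) → (u ∨ v) = 1 → 0 = 0
This gives 0, which is below 4/5.

No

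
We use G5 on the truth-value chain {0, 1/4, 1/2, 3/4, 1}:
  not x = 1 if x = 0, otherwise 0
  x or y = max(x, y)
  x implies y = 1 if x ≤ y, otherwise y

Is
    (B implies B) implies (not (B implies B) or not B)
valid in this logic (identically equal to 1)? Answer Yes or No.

Counterexample: take B = 1/4.
B implies B = 1/4 implies 1/4 = 1
B implies B = 1/4 implies 1/4 = 1
not (B implies B) = not 1 = 0
not B = not 1/4 = 0
not (B implies B) or not B = 0 or 0 = 0
(B implies B) implies (not (B implies B) or not B) = 1 implies 0 = 0
This gives 0 ≠ 1.

No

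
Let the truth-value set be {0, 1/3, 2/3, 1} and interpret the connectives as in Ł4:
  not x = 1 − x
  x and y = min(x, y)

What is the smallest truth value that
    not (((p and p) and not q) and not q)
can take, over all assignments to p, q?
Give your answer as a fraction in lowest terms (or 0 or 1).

Take p = 1, q = 0:
p and p = 1 and 1 = 1
not q = not 0 = 1
(p and p) and not q = 1 and 1 = 1
not q = not 0 = 1
((p and p) and not q) and not q = 1 and 1 = 1
not (((p and p) and not q) and not q) = not 1 = 0
No assignment yields a value below 0, so this is the minimum.

0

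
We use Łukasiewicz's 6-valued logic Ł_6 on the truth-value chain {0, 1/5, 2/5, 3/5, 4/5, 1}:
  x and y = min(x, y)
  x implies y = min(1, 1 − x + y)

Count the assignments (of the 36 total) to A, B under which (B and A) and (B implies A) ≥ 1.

1

value 1: 1 assignment (counts)
value 4/5: 3 assignments
value 3/5: 5 assignments
value 2/5: 7 assignments
value 1/5: 9 assignments
value 0: 11 assignments
So 1 of the 36 assignments meets the threshold.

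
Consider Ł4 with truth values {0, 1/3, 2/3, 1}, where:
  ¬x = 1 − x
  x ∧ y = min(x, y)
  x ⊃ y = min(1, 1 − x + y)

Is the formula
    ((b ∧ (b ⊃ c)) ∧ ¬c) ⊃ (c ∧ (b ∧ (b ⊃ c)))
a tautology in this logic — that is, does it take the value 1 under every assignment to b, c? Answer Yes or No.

Counterexample: take b = 1/3, c = 0.
b ⊃ c = 1/3 ⊃ 0 = 2/3
b ∧ (b ⊃ c) = 1/3 ∧ 2/3 = 1/3
¬c = ¬0 = 1
(b ∧ (b ⊃ c)) ∧ ¬c = 1/3 ∧ 1 = 1/3
b ⊃ c = 1/3 ⊃ 0 = 2/3
b ∧ (b ⊃ c) = 1/3 ∧ 2/3 = 1/3
c ∧ (b ∧ (b ⊃ c)) = 0 ∧ 1/3 = 0
((b ∧ (b ⊃ c)) ∧ ¬c) ⊃ (c ∧ (b ∧ (b ⊃ c))) = 1/3 ⊃ 0 = 2/3
This gives 2/3 ≠ 1.

No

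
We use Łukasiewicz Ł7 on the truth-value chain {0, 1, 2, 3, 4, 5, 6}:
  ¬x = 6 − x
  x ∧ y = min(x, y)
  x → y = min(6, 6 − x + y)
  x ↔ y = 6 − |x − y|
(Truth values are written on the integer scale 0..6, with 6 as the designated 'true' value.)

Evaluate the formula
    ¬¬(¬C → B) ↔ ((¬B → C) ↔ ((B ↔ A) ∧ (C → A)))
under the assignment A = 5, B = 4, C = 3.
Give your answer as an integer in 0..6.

¬C = ¬3 = 3
¬C → B = 3 → 4 = 6
¬(¬C → B) = ¬6 = 0
¬¬(¬C → B) = ¬0 = 6
¬B = ¬4 = 2
¬B → C = 2 → 3 = 6
B ↔ A = 4 ↔ 5 = 5
C → A = 3 → 5 = 6
(B ↔ A) ∧ (C → A) = 5 ∧ 6 = 5
(¬B → C) ↔ ((B ↔ A) ∧ (C → A)) = 6 ↔ 5 = 5
¬¬(¬C → B) ↔ ((¬B → C) ↔ ((B ↔ A) ∧ (C → A))) = 6 ↔ 5 = 5

5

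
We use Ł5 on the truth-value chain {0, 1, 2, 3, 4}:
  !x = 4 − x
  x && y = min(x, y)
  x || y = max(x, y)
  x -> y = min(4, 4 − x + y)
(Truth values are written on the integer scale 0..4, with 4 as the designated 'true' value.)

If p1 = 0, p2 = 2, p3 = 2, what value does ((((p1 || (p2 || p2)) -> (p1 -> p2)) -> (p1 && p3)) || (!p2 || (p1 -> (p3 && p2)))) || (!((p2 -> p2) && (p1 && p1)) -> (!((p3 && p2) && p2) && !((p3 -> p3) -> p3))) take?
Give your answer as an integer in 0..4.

4

p2 || p2 = 2 || 2 = 2
p1 || (p2 || p2) = 0 || 2 = 2
p1 -> p2 = 0 -> 2 = 4
(p1 || (p2 || p2)) -> (p1 -> p2) = 2 -> 4 = 4
p1 && p3 = 0 && 2 = 0
((p1 || (p2 || p2)) -> (p1 -> p2)) -> (p1 && p3) = 4 -> 0 = 0
!p2 = !2 = 2
p3 && p2 = 2 && 2 = 2
p1 -> (p3 && p2) = 0 -> 2 = 4
!p2 || (p1 -> (p3 && p2)) = 2 || 4 = 4
(((p1 || (p2 || p2)) -> (p1 -> p2)) -> (p1 && p3)) || (!p2 || (p1 -> (p3 && p2))) = 0 || 4 = 4
p2 -> p2 = 2 -> 2 = 4
p1 && p1 = 0 && 0 = 0
(p2 -> p2) && (p1 && p1) = 4 && 0 = 0
!((p2 -> p2) && (p1 && p1)) = !0 = 4
p3 && p2 = 2 && 2 = 2
(p3 && p2) && p2 = 2 && 2 = 2
!((p3 && p2) && p2) = !2 = 2
p3 -> p3 = 2 -> 2 = 4
(p3 -> p3) -> p3 = 4 -> 2 = 2
!((p3 -> p3) -> p3) = !2 = 2
!((p3 && p2) && p2) && !((p3 -> p3) -> p3) = 2 && 2 = 2
!((p2 -> p2) && (p1 && p1)) -> (!((p3 && p2) && p2) && !((p3 -> p3) -> p3)) = 4 -> 2 = 2
((((p1 || (p2 || p2)) -> (p1 -> p2)) -> (p1 && p3)) || (!p2 || (p1 -> (p3 && p2)))) || (!((p2 -> p2) && (p1 && p1)) -> (!((p3 && p2) && p2) && !((p3 -> p3) -> p3))) = 4 || 2 = 4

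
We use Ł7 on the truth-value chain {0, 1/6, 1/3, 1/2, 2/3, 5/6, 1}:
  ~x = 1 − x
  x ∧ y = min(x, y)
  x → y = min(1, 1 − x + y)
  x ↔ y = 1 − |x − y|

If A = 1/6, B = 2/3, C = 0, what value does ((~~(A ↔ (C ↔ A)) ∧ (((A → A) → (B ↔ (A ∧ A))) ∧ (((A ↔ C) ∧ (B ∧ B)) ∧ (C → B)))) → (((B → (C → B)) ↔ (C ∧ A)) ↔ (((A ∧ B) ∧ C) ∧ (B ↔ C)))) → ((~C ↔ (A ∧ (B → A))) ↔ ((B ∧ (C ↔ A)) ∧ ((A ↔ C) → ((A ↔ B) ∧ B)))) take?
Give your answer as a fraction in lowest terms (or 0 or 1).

C ↔ A = 0 ↔ 1/6 = 5/6
A ↔ (C ↔ A) = 1/6 ↔ 5/6 = 1/3
~(A ↔ (C ↔ A)) = ~1/3 = 2/3
~~(A ↔ (C ↔ A)) = ~2/3 = 1/3
A → A = 1/6 → 1/6 = 1
A ∧ A = 1/6 ∧ 1/6 = 1/6
B ↔ (A ∧ A) = 2/3 ↔ 1/6 = 1/2
(A → A) → (B ↔ (A ∧ A)) = 1 → 1/2 = 1/2
A ↔ C = 1/6 ↔ 0 = 5/6
B ∧ B = 2/3 ∧ 2/3 = 2/3
(A ↔ C) ∧ (B ∧ B) = 5/6 ∧ 2/3 = 2/3
C → B = 0 → 2/3 = 1
((A ↔ C) ∧ (B ∧ B)) ∧ (C → B) = 2/3 ∧ 1 = 2/3
((A → A) → (B ↔ (A ∧ A))) ∧ (((A ↔ C) ∧ (B ∧ B)) ∧ (C → B)) = 1/2 ∧ 2/3 = 1/2
~~(A ↔ (C ↔ A)) ∧ (((A → A) → (B ↔ (A ∧ A))) ∧ (((A ↔ C) ∧ (B ∧ B)) ∧ (C → B))) = 1/3 ∧ 1/2 = 1/3
C → B = 0 → 2/3 = 1
B → (C → B) = 2/3 → 1 = 1
C ∧ A = 0 ∧ 1/6 = 0
(B → (C → B)) ↔ (C ∧ A) = 1 ↔ 0 = 0
A ∧ B = 1/6 ∧ 2/3 = 1/6
(A ∧ B) ∧ C = 1/6 ∧ 0 = 0
B ↔ C = 2/3 ↔ 0 = 1/3
((A ∧ B) ∧ C) ∧ (B ↔ C) = 0 ∧ 1/3 = 0
((B → (C → B)) ↔ (C ∧ A)) ↔ (((A ∧ B) ∧ C) ∧ (B ↔ C)) = 0 ↔ 0 = 1
(~~(A ↔ (C ↔ A)) ∧ (((A → A) → (B ↔ (A ∧ A))) ∧ (((A ↔ C) ∧ (B ∧ B)) ∧ (C → B)))) → (((B → (C → B)) ↔ (C ∧ A)) ↔ (((A ∧ B) ∧ C) ∧ (B ↔ C))) = 1/3 → 1 = 1
~C = ~0 = 1
B → A = 2/3 → 1/6 = 1/2
A ∧ (B → A) = 1/6 ∧ 1/2 = 1/6
~C ↔ (A ∧ (B → A)) = 1 ↔ 1/6 = 1/6
C ↔ A = 0 ↔ 1/6 = 5/6
B ∧ (C ↔ A) = 2/3 ∧ 5/6 = 2/3
A ↔ C = 1/6 ↔ 0 = 5/6
A ↔ B = 1/6 ↔ 2/3 = 1/2
(A ↔ B) ∧ B = 1/2 ∧ 2/3 = 1/2
(A ↔ C) → ((A ↔ B) ∧ B) = 5/6 → 1/2 = 2/3
(B ∧ (C ↔ A)) ∧ ((A ↔ C) → ((A ↔ B) ∧ B)) = 2/3 ∧ 2/3 = 2/3
(~C ↔ (A ∧ (B → A))) ↔ ((B ∧ (C ↔ A)) ∧ ((A ↔ C) → ((A ↔ B) ∧ B))) = 1/6 ↔ 2/3 = 1/2
((~~(A ↔ (C ↔ A)) ∧ (((A → A) → (B ↔ (A ∧ A))) ∧ (((A ↔ C) ∧ (B ∧ B)) ∧ (C → B)))) → (((B → (C → B)) ↔ (C ∧ A)) ↔ (((A ∧ B) ∧ C) ∧ (B ↔ C)))) → ((~C ↔ (A ∧ (B → A))) ↔ ((B ∧ (C ↔ A)) ∧ ((A ↔ C) → ((A ↔ B) ∧ B)))) = 1 → 1/2 = 1/2

1/2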